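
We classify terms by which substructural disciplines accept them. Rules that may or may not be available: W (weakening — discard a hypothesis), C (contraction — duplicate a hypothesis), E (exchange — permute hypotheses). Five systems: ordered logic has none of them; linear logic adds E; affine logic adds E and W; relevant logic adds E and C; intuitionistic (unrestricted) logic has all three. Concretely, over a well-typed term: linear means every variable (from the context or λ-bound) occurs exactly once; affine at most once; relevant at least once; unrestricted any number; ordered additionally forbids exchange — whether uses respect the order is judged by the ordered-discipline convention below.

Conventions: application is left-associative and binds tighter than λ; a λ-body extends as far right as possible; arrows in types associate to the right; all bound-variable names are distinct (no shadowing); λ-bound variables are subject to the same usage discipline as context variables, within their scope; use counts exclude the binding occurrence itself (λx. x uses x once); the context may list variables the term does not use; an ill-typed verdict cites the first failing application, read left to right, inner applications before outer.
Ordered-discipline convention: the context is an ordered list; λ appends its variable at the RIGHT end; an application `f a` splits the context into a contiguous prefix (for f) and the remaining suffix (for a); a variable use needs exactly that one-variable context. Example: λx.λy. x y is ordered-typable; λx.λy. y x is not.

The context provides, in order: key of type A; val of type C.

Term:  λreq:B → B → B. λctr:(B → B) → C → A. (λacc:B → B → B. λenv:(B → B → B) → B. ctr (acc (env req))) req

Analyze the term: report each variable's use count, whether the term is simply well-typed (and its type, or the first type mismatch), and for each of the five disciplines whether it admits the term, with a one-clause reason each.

counts: key: 0, val: 0, req (bound): 2, ctr (bound): 1, acc (bound): 1, env (bound): 1
left-to-right use order: ctr, acc, env, req, req
typing: ✓ — (B → B → B) → ((B → B) → C → A) → ((B → B → B) → B) → C → A
ordered: ✗, needs contraction — req ×2; needs weakening: key, val unused
linear: ✗, needs contraction — req ×2; needs weakening: key, val unused
affine: ✗, needs contraction — req ×2
relevant: ✗, needs weakening: key, val unused
unrestricted: ✓, type-checks ((B → B → B) → ((B → B) → C → A) → ((B → B → B) → B) → C → A) and nothing is barred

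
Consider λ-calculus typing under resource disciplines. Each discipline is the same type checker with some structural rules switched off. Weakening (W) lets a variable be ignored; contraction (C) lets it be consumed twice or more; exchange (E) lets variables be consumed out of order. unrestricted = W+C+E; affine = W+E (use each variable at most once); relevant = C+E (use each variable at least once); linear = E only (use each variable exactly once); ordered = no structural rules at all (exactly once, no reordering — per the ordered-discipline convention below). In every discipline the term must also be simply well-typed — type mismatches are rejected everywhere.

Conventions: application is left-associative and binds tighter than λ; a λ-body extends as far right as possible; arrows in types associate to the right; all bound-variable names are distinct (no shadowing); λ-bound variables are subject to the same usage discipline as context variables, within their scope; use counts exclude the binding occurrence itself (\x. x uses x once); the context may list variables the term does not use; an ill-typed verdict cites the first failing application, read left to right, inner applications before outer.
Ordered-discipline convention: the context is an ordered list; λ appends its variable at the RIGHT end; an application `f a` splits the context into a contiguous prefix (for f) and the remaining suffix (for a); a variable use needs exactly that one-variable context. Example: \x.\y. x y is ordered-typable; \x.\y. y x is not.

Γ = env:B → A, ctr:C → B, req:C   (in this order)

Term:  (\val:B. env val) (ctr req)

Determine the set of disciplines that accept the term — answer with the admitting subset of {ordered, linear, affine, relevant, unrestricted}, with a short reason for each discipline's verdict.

admitting disciplines: ordered, linear, affine, relevant, unrestricted
usage: env: 1×; ctr: 1×; req: 1×; val (λ-bound): 1×
uses in reading order: env, val, ctr, req
typing: ✓ — A
ordered: ✓, env, ctr, req, val: once each, no exchange needed
linear: ✓, exactly-once usage across env, ctr, req, val
affine: ✓, no duplicate uses among env, ctr, req, val
relevant: ✓, at least one use each (env, ctr, req, val)
unrestricted: ✓, well-typed at A; no restrictions here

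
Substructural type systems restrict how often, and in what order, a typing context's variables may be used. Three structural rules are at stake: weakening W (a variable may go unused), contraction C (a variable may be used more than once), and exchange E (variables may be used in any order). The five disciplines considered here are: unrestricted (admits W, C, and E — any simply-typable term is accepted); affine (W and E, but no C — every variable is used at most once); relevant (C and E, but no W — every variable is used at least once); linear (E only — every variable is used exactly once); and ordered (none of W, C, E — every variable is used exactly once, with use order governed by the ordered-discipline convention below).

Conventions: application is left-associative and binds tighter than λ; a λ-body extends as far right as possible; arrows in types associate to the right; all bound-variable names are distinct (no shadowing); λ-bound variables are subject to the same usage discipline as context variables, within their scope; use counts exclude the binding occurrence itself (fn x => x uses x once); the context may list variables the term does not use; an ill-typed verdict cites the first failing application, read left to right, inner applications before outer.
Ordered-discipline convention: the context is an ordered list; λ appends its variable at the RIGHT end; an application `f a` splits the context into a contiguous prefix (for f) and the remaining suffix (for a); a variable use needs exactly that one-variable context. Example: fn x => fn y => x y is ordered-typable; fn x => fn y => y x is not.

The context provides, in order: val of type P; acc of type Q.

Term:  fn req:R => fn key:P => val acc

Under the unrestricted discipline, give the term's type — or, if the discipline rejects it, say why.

not well-typed under unrestricted — fails simple typing
variable uses: val: 1×, acc: 1×, req [bound]: 0×, key [bound]: 0×
uses in reading order: val, acc
typing: ill-typed: applying a non-function (P)
summary: ordered ✗ | linear ✗ | affine ✗ | relevant ✗ | unrestricted ✗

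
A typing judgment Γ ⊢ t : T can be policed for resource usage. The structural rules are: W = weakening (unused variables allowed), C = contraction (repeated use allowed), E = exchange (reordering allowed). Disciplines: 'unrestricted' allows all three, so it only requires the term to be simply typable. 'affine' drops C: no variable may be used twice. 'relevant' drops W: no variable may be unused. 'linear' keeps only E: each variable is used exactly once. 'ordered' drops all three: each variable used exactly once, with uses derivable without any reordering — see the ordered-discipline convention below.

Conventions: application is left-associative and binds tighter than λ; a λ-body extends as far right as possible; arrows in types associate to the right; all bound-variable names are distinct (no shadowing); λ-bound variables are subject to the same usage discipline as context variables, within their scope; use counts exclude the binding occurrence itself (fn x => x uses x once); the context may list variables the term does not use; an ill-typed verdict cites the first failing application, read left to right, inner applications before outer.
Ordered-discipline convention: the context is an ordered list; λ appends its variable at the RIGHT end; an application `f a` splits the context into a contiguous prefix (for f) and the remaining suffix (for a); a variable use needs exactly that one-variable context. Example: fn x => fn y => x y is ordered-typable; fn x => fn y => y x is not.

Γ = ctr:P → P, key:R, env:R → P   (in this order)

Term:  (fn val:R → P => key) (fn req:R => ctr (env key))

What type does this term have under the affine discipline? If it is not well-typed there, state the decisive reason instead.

not well-typed under affine — repeated use of key ×2
use counts: ctr: 1; key: 2; env: 1; val (λ-bound): 0; req (λ-bound): 0
left-to-right use order: key, ctr, env, key
typing: well-typed — term : R
across the five disciplines: ordered ✗ · linear ✗ · affine ✗ · relevant ✗ · unrestricted ✓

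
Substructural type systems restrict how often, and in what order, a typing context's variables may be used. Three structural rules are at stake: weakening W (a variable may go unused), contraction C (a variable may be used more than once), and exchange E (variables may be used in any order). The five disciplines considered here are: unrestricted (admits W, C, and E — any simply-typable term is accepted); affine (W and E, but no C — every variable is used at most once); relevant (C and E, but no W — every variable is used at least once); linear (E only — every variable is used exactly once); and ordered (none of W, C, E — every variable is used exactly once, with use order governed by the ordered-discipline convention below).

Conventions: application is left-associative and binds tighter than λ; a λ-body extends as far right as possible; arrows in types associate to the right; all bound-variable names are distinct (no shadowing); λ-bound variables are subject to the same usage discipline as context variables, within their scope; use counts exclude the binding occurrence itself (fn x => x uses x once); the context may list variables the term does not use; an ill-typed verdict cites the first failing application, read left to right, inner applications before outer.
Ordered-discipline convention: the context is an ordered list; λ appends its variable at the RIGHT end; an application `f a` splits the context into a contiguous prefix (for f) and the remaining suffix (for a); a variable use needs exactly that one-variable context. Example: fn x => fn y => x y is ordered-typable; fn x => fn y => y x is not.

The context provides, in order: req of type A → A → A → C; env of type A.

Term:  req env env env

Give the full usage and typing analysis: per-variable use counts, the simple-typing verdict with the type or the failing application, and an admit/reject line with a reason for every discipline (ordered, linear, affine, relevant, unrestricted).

usage: req: 1; env: 3
left-to-right use order: req, env, env, env
typing: ✓ — C
ordered: ✗ — uses contraction: env ×3
linear: ✗ — uses contraction: env ×3
affine: ✗ — uses contraction: env ×3
relevant: ✓ — every one of req, env appears
unrestricted: ✓ — simply typable at C; W, C, E all held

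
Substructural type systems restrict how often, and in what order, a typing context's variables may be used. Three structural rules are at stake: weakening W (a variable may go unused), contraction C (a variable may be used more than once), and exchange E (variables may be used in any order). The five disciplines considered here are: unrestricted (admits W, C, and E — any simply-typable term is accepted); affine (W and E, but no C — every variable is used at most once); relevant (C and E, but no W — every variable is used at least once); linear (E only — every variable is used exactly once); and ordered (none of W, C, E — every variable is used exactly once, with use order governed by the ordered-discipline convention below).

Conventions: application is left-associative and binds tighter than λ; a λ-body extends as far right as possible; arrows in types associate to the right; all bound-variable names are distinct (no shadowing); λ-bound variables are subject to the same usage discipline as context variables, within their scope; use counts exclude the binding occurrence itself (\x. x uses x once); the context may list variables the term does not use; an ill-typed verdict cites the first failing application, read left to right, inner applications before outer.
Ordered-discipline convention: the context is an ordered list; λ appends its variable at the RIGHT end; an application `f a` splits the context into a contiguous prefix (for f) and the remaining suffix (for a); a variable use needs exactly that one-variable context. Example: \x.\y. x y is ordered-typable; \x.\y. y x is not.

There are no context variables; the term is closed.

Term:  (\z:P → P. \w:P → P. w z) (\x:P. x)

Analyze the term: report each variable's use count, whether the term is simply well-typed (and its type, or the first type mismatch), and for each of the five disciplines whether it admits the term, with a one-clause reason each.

usage: z (bound)=1; w (bound)=1; x (bound)=1
uses in reading order: w, z, x
typing: ill-typed: argument of type P → P where P is required
ordered: ✗ — a type mismatch blocks all five
linear: ✗ — the type mismatch rejects it
affine: ✗ — not simply typable
relevant: ✗ — fails simple typing
unrestricted: ✗ — a type mismatch blocks all five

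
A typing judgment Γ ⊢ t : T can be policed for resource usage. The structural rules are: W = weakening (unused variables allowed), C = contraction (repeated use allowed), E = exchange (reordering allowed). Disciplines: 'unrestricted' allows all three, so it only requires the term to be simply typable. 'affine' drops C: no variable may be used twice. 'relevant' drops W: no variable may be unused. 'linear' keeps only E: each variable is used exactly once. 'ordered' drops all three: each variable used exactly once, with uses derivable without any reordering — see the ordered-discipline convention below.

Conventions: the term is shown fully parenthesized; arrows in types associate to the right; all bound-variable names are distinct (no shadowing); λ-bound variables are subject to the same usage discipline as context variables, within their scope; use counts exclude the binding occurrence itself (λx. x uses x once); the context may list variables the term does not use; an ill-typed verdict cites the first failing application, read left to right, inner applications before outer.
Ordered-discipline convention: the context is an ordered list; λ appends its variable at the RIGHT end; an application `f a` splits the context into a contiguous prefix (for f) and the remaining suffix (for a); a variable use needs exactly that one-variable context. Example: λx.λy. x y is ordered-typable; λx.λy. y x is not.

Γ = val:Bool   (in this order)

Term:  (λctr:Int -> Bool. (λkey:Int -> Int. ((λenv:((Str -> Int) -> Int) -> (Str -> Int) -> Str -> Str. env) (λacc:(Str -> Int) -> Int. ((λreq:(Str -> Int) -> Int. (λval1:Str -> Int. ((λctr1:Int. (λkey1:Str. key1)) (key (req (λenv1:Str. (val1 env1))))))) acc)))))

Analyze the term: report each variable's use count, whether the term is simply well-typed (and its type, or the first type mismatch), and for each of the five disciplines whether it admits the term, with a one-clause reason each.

usage: val ×0; ctr [bound] ×0; key [bound] ×1; env [bound] ×1; acc [bound] ×1; req [bound] ×1; val1 [bound] ×1; ctr1 [bound] ×0; key1 [bound] ×1; env1 [bound] ×1
use order (left to right): env, key1, key, req, val1, env1, acc
typing: ✓ — (Int -> Bool) -> (Int -> Int) -> ((Str -> Int) -> Int) -> (Str -> Int) -> Str -> Str
ordered: ✗ — needs weakening: val, ctr, ctr1 unused
linear: ✗ — needs weakening: val, ctr, ctr1 unused
affine: ✓ — at most one use each (val, ctr, key, env, acc, req, val1, ctr1, key1, env1)
relevant: ✗ — needs weakening: val, ctr, ctr1 unused
unrestricted: ✓ — type-checks ((Int -> Bool) -> (Int -> Int) -> ((Str -> Int) -> Int) -> (Str -> Int) -> Str -> Str) and nothing is barred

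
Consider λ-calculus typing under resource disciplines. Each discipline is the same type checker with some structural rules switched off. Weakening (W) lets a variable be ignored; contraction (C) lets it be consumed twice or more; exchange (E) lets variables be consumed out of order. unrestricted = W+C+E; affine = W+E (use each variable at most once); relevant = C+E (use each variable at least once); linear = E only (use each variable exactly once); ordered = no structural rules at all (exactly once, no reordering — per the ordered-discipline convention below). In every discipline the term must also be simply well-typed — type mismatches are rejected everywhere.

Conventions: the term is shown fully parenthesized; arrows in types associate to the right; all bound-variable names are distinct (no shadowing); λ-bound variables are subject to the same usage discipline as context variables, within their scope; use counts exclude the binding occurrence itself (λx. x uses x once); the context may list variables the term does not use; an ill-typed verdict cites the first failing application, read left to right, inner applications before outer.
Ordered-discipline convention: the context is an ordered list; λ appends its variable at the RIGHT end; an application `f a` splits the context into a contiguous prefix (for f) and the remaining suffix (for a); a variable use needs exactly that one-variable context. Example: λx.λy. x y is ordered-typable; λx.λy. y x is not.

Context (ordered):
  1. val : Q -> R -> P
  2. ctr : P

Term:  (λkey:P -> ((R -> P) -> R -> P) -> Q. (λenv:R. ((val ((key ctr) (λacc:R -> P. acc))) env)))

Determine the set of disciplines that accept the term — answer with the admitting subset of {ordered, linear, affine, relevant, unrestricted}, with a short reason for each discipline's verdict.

admitted in: linear, affine, relevant, unrestricted
usage: val: 1×, ctr: 1×, key [bound]: 1×, env [bound]: 1×, acc [bound]: 1×
uses in reading order: val, key, ctr, acc, env
typing: the term checks, with type (P -> ((R -> P) -> R -> P) -> Q) -> R -> P
ordered ✗ (no contiguous prefix/suffix split fits val, key, ctr, acc, env)
linear ✓ (exactly-once usage across val, ctr, key, env, acc)
affine ✓ (none of val, ctr, key, env, acc used more than once)
relevant ✓ (val, ctr, key, env, acc: all used, weakening unneeded)
unrestricted ✓ (simply typable at (P -> ((R -> P) -> R -> P) -> Q) -> R -> P; W, C, E all held)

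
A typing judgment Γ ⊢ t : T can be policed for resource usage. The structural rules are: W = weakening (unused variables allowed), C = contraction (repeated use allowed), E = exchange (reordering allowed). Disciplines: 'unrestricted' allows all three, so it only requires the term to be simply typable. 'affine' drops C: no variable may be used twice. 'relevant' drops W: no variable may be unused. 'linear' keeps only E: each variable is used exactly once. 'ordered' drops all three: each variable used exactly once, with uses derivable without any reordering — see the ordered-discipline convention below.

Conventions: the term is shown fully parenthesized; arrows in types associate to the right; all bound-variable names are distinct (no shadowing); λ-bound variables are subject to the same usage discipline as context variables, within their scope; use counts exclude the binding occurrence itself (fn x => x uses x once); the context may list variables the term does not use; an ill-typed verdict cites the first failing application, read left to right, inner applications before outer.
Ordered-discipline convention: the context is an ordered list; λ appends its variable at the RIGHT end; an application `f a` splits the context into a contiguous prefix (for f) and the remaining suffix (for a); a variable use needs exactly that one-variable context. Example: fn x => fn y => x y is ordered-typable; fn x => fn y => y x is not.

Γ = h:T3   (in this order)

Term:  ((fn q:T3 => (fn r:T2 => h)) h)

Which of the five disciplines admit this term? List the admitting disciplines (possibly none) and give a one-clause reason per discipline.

admitted by: unrestricted
usage: h: 2×; q (bound): 0×; r (bound): 0×
use order (left to right): h, h
typing: ✓ — T2 -> T3
ordered: ✗ — repeated use of h ×2; unused: q, r — weakening required
linear: ✗ — repeated use of h ×2; unused: q, r — weakening required
affine: ✗ — repeated use of h ×2
relevant: ✗ — unused: q, r — weakening required
unrestricted: ✓ — well-typed at T2 -> T3; no restrictions here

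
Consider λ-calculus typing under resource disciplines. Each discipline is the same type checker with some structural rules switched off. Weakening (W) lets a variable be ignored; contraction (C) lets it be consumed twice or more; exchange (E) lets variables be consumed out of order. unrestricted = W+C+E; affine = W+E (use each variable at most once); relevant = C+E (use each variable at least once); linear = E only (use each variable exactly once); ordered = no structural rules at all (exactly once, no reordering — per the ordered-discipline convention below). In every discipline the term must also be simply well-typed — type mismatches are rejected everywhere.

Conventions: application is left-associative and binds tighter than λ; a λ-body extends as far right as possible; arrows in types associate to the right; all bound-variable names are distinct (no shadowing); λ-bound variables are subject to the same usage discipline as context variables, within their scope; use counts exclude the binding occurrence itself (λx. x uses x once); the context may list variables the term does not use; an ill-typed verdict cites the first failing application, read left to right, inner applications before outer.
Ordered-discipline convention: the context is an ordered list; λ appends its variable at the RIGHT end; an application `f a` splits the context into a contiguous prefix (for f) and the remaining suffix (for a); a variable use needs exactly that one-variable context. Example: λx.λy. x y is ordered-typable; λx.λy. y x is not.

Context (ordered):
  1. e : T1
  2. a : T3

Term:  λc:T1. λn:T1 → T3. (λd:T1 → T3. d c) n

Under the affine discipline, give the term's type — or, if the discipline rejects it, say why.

term : T1 → (T1 → T3) → T3
usage: e: 0, a: 0, c (λ-bound): 1, n (λ-bound): 1, d (λ-bound): 1
uses in reading order: d, c, n
typing: the term checks, with type T1 → (T1 → T3) → T3
all disciplines: ordered ✗; linear ✗; affine ✓; relevant ✗; unrestricted ✓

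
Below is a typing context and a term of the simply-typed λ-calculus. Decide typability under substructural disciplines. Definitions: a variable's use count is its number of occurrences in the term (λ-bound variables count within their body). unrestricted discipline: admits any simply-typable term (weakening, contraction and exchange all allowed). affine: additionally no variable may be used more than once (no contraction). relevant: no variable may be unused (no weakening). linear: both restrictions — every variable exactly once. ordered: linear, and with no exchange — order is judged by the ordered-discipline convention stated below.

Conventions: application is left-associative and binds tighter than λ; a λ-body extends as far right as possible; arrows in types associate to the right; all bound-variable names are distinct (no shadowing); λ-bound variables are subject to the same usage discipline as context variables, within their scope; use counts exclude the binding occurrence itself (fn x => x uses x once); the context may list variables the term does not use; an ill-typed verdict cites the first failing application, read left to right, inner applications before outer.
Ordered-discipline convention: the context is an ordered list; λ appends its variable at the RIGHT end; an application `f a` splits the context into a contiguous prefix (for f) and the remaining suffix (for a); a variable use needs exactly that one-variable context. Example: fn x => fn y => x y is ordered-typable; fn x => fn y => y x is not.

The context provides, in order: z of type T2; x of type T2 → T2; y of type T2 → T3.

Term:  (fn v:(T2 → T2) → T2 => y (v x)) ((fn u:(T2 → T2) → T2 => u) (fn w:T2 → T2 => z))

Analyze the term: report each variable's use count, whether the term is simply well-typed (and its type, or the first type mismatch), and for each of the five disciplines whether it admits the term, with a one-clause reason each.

use counts: z: 1×; x: 1×; y: 1×; v (λ-bound): 1×; u (λ-bound): 1×; w (λ-bound): 0×
uses in reading order: y, v, x, u, z
typing: well-typed — term : T3
ordered ✗ (unused: w — weakening required)
linear ✗ (unused: w — weakening required)
affine ✓ (z, x, y, v, u, w: no repeats, contraction unneeded)
relevant ✗ (unused: w — weakening required)
unrestricted ✓ (typability at T3 is all that's needed)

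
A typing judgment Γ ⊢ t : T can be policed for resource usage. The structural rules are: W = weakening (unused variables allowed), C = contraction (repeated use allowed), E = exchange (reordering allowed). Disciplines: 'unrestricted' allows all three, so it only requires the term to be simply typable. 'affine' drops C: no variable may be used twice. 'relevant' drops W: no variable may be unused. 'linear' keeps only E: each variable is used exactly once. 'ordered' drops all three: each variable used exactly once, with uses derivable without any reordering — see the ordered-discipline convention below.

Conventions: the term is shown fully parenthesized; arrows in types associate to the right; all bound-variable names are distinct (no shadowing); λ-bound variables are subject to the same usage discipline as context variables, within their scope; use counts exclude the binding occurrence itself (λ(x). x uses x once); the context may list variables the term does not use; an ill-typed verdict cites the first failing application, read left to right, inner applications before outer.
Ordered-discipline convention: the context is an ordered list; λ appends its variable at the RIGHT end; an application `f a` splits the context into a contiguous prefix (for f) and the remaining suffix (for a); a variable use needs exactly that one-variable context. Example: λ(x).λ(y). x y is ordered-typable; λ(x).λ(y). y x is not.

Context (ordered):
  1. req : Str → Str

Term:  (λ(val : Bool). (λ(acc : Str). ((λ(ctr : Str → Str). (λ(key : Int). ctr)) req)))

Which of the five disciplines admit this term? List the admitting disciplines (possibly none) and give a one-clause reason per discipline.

admitted by: affine, unrestricted
usage: req: 1; val (bound): 0; acc (bound): 0; ctr (bound): 1; key (bound): 0
uses in reading order: ctr, req
typing: ✓ — Bool → Str → Int → Str → Str
ordered: ✗ — val, acc, key never used (weakening)
linear: ✗ — val, acc, key never used (weakening)
affine: ✓ — at most one use each (req, val, acc, ctr, key)
relevant: ✗ — val, acc, key never used (weakening)
unrestricted: ✓ — type-checks (Bool → Str → Int → Str → Str) and nothing is barred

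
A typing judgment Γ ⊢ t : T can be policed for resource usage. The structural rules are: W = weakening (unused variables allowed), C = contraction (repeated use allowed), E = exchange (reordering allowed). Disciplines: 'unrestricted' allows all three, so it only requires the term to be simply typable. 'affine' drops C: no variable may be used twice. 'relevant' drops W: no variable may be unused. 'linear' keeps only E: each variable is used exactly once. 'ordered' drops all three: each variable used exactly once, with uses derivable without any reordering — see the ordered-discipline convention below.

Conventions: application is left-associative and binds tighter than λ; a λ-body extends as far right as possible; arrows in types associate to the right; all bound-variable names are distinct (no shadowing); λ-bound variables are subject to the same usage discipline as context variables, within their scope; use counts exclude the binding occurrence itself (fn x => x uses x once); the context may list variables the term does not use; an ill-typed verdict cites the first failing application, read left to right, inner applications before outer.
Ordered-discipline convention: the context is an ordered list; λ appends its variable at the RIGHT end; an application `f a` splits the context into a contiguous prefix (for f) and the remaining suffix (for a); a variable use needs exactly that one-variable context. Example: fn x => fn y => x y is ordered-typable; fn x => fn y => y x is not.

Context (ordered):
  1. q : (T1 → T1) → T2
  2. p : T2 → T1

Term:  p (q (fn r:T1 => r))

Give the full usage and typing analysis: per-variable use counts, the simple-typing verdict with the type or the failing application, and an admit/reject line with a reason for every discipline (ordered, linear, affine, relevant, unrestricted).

counts: q=1, p=1, r (λ-bound)=1
use order (left to right): p, q, r
typing: ✓ — T1
ordered: ✗, needs exchange: uses follow p, q, r
linear: ✓, q, p, r: one use apiece
affine: ✓, at most one use each (q, p, r)
relevant: ✓, at least one use each (q, p, r)
unrestricted: ✓, well-typed at T1; no restrictions here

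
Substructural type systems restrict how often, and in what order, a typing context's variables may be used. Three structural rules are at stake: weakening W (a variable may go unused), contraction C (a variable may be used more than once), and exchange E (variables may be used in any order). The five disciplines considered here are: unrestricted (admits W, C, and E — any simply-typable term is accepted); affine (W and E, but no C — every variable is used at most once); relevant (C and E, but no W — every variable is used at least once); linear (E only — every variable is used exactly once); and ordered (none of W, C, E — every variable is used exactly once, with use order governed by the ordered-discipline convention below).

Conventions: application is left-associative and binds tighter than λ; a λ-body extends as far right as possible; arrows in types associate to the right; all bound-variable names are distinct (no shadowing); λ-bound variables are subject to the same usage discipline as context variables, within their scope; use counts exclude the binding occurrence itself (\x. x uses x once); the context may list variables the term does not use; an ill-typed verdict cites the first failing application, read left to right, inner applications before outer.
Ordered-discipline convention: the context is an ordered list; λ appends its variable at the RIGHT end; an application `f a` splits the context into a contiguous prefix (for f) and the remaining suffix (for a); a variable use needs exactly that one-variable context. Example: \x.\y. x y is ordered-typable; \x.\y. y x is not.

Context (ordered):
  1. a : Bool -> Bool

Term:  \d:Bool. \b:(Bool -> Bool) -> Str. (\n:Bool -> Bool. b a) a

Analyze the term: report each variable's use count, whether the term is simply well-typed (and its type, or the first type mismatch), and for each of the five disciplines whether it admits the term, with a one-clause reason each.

variable uses: a: 2; d [bound]: 0; b [bound]: 1; n [bound]: 0
left-to-right use order: b, a, a
typing: the term checks, with type Bool -> ((Bool -> Bool) -> Str) -> Str
ordered: ✗ — a ×2 used more than once (contraction); d, n left unused
linear: ✗ — a ×2 used more than once (contraction); d, n left unused
affine: ✗ — a ×2 used more than once (contraction)
relevant: ✗ — d, n left unused
unrestricted: ✓ — well-typed at Bool -> ((Bool -> Bool) -> Str) -> Str; no restrictions here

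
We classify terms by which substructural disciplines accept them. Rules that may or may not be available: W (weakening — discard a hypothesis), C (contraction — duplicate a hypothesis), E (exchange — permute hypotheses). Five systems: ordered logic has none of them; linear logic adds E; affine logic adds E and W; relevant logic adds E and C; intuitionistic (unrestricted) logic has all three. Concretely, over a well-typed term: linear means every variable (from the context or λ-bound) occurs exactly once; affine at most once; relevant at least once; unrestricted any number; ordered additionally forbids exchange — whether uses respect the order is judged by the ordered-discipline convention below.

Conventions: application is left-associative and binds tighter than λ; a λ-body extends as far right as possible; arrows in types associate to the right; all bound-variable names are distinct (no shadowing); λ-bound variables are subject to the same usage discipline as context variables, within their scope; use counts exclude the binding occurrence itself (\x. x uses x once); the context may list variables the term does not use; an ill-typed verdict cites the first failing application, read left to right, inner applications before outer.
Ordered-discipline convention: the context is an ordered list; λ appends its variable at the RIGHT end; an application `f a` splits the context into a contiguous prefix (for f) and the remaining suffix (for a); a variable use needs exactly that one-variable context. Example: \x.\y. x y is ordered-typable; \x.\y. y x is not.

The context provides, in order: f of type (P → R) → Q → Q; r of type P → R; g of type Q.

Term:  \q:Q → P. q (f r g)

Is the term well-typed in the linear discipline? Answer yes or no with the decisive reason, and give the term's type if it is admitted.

yes — f, r, g, q: one use apiece; term : (Q → P) → P
usage: f: 1; r: 1; g: 1; q (λ-bound): 1
left-to-right use order: q, f, r, g
typing: well-typed — term : (Q → P) → P
summary: ordered ✗; linear ✓; affine ✓; relevant ✓; unrestricted ✓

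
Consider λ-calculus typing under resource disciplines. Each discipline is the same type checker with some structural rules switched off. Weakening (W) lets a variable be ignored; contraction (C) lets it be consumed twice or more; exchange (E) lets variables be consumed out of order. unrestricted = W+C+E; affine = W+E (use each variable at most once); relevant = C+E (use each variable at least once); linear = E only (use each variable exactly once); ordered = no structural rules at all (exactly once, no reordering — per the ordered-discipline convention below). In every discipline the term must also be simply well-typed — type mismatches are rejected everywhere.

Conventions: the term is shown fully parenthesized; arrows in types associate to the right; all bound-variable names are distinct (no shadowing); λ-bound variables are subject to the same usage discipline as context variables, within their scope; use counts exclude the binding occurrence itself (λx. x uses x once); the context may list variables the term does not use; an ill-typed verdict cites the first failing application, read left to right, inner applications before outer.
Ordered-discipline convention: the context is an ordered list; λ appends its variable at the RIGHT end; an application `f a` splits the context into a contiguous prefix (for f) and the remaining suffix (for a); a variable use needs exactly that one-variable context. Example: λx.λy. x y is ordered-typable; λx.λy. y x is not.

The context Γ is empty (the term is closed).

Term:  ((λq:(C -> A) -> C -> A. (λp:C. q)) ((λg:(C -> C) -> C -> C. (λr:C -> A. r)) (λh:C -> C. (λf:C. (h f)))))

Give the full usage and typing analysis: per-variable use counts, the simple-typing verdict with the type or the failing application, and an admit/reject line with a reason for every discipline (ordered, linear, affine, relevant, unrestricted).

usage: q (bound): 1×; p (bound): 0×; g (bound): 0×; r (bound): 1×; h (bound): 1×; f (bound): 1×
use order (left to right): q, r, h, f
typing: the term checks, with type C -> (C -> A) -> C -> A
ordered ✗ (needs weakening: p, g unused)
linear ✗ (needs weakening: p, g unused)
affine ✓ (q, p, g, r, h, f: no repeats, contraction unneeded)
relevant ✗ (needs weakening: p, g unused)
unrestricted ✓ (type-checks (C -> (C -> A) -> C -> A) and nothing is barred)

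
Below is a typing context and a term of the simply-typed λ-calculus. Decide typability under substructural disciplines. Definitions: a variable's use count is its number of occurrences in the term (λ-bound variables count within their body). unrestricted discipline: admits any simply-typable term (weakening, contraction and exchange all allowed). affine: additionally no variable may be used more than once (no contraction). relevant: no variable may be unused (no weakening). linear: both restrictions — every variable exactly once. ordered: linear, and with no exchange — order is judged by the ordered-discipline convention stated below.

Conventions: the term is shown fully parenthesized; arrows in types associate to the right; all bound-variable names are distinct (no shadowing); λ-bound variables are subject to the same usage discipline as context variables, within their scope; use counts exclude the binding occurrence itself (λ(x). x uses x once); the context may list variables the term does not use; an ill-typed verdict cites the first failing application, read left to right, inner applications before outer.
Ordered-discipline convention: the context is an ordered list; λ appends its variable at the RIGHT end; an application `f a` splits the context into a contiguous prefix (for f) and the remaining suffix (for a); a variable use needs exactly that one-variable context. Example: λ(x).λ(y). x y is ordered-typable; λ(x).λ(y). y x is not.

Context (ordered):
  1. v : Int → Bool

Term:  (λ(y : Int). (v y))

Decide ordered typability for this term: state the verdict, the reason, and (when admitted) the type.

yes — single-use (v, y), ordered derivation ok; term : Int → Bool
variable uses: v ×1; y [bound] ×1
order of uses: v, y
typing: the term checks, with type Int → Bool
per-discipline verdicts: ordered ✓, linear ✓, affine ✓, relevant ✓, unrestricted ✓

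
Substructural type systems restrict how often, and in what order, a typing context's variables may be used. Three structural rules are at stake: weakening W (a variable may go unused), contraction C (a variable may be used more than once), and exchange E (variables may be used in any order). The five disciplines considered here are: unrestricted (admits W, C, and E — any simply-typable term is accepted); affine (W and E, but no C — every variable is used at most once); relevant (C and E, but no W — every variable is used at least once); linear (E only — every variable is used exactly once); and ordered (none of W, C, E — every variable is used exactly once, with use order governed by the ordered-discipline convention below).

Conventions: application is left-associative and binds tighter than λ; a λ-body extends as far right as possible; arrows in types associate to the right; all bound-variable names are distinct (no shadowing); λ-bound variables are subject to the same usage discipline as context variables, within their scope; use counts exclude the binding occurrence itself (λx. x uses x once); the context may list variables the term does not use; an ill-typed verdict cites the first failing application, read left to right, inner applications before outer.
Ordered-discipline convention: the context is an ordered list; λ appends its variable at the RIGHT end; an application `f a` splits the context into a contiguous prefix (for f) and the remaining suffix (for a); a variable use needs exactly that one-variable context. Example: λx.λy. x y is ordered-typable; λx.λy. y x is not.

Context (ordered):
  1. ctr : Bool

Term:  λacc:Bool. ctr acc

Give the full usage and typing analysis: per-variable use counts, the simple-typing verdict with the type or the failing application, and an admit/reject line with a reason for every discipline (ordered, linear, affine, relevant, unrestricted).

usage: ctr ×1, acc (bound) ×1
left-to-right use order: ctr, acc
typing: ill-typed: non-function type Bool applied to an argument
ordered ✗ (fails simple typing)
linear ✗ (a type mismatch blocks all five)
affine ✗ (the type mismatch rejects it)
relevant ✗ (not simply typable)
unrestricted ✗ (fails simple typing)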